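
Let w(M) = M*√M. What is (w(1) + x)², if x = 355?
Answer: 126736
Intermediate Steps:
w(M) = M^(3/2)
(w(1) + x)² = (1^(3/2) + 355)² = (1 + 355)² = 356² = 126736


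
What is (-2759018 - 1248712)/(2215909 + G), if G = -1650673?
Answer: -667955/94206 ≈ -7.0904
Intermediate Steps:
(-2759018 - 1248712)/(2215909 + G) = (-2759018 - 1248712)/(2215909 - 1650673) = -4007730/565236 = -4007730*1/565236 = -667955/94206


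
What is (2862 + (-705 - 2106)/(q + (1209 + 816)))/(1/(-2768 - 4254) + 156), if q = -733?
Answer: 12972769323/707648426 ≈ 18.332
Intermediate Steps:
(2862 + (-705 - 2106)/(q + (1209 + 816)))/(1/(-2768 - 4254) + 156) = (2862 + (-705 - 2106)/(-733 + (1209 + 816)))/(1/(-2768 - 4254) + 156) = (2862 - 2811/(-733 + 2025))/(1/(-7022) + 156) = (2862 - 2811/1292)/(-1/7022 + 156) = (2862 - 2811*1/1292)/(1095431/7022) = (2862 - 2811/1292)*(7022/1095431) = (3694893/1292)*(7022/1095431) = 12972769323/707648426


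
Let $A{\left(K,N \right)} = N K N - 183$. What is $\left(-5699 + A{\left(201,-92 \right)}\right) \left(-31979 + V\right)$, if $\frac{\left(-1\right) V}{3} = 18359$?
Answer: $-147593175392$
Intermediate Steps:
$V = -55077$ ($V = \left(-3\right) 18359 = -55077$)
$A{\left(K,N \right)} = -183 + K N^{2}$ ($A{\left(K,N \right)} = K N N - 183 = K N^{2} - 183 = -183 + K N^{2}$)
$\left(-5699 + A{\left(201,-92 \right)}\right) \left(-31979 + V\right) = \left(-5699 - \left(183 - 201 \left(-92\right)^{2}\right)\right) \left(-31979 - 55077\right) = \left(-5699 + \left(-183 + 201 \cdot 8464\right)\right) \left(-87056\right) = \left(-5699 + \left(-183 + 1701264\right)\right) \left(-87056\right) = \left(-5699 + 1701081\right) \left(-87056\right) = 1695382 \left(-87056\right) = -147593175392$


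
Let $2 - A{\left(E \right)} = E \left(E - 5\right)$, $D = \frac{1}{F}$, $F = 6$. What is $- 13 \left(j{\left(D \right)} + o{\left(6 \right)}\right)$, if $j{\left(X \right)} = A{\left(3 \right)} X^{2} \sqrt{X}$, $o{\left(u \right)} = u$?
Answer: $-78 - \frac{13 \sqrt{6}}{27} \approx -79.179$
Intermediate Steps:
$D = \frac{1}{6} \approx 0.16667$
$A{\left(E \right)} = 2 - E \left(-5 + E\right)$ ($A{\left(E \right)} = 2 - E \left(E - 5\right) = 2 - E \left(-5 + E\right)$)
$j{\left(X \right)} = 8 X^{\frac{5}{2}}$ ($j{\left(X \right)} = \left(2 - 3^{2} + 5 \cdot 3\right) X^{2} \sqrt{X} = \left(2 - 9 + 15\right) X^{2} \sqrt{X} = 8 X^{2} \sqrt{X} = 8 X^{\frac{5}{2}}$)
$- 13 \left(j{\left(D \right)} + o{\left(6 \right)}\right) = - 13 \left(\frac{8}{36 \sqrt{6}} + 6\right) = - 13 \left(8 \frac{\sqrt{6}}{216} + 6\right) = - 13 \left(\frac{\sqrt{6}}{27} + 6\right) = - 13 \left(6 + \frac{\sqrt{6}}{27}\right) = -78 - \frac{13 \sqrt{6}}{27}$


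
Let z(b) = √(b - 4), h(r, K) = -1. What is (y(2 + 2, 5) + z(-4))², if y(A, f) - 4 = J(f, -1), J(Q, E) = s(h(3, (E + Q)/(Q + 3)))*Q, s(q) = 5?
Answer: 833 + 116*I*√2 ≈ 833.0 + 164.05*I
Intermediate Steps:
J(Q, E) = 5*Q
y(A, f) = 4 + 5*f
z(b) = √(-4 + b)
(y(2 + 2, 5) + z(-4))² = ((4 + 5*5) + √(-4 - 4))² = ((4 + 25) + √(-8))² = (29 + 2*I*√2)²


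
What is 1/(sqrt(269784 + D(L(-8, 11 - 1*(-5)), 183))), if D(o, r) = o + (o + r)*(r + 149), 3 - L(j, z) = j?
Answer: sqrt(334203)/334203 ≈ 0.0017298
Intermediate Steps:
L(j, z) = 3 - j
D(o, r) = o + (149 + r)*(o + r) (D(o, r) = o + (o + r)*(149 + r) = o + (149 + r)*(o + r))
1/(sqrt(269784 + D(L(-8, 11 - 1*(-5)), 183))) = 1/(sqrt(269784 + (183**2 + 149*183 + 150*(3 - 1*(-8)) + (3 - 1*(-8))*183))) = 1/(sqrt(269784 + (33489 + 27267 + 150*(3 + 8) + (3 + 8)*183))) = 1/(sqrt(269784 + (33489 + 27267 + 150*11 + 11*183))) = 1/(sqrt(269784 + (33489 + 27267 + 1650 + 2013))) = 1/(sqrt(269784 + 64419)) = 1/(sqrt(334203)) = sqrt(334203)/334203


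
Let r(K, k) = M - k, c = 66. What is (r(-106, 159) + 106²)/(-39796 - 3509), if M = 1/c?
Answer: -731083/2858130 ≈ -0.25579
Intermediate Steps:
M = 1/66 ≈ 0.015152
r(K, k) = 1/66 - k
(r(-106, 159) + 106²)/(-39796 - 3509) = ((1/66 - 1*159) + 106²)/(-39796 - 3509) = ((1/66 - 159) + 11236)/(-43305) = (-10493/66 + 11236)*(-1/43305) = (731083/66)*(-1/43305) = -731083/2858130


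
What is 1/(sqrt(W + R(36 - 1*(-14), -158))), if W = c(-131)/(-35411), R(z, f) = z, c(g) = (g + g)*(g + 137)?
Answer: sqrt(62752612142)/1772122 ≈ 0.14136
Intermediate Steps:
c(g) = 2*g*(137 + g) (c(g) = (2*g)*(137 + g) = 2*g*(137 + g))
W = 1572/35411 (W = (2*(-131)*(137 - 131))/(-35411) = (2*(-131)*6)*(-1/35411) = -1572*(-1/35411) = 1572/35411 ≈ 0.044393)
1/(sqrt(W + R(36 - 1*(-14), -158))) = 1/(sqrt(1572/35411 + (36 - 1*(-14)))) = 1/(sqrt(1572/35411 + (36 + 14))) = 1/(sqrt(1572/35411 + 50)) = 1/(sqrt(1772122/35411)) = 1/(sqrt(62752612142)/35411) = sqrt(62752612142)/1772122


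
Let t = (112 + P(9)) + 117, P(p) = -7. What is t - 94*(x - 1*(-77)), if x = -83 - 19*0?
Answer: 786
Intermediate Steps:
x = -83 (x = -83 + 0 = -83)
t = 222 (t = (112 - 7) + 117 = 105 + 117 = 222)
t - 94*(x - 1*(-77)) = 222 - 94*(-83 - 1*(-77)) = 222 - 94*(-83 + 77) = 222 - 94*(-6) = 222 + 564 = 786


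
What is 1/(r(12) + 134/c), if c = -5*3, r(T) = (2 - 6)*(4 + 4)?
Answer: -15/614 ≈ -0.024430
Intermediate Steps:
r(T) = -32 (r(T) = -4*8 = -32)
c = -15
1/(r(12) + 134/c) = 1/(-32 + 134/(-15)) = 1/(-32 - 1/15*134) = 1/(-32 - 134/15) = 1/(-614/15) = -15/614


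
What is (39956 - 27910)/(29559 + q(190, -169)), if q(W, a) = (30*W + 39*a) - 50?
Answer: 6023/14309 ≈ 0.42092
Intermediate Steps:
q(W, a) = -50 + 30*W + 39*a
(39956 - 27910)/(29559 + q(190, -169)) = (39956 - 27910)/(29559 + (-50 + 30*190 + 39*(-169))) = 12046/(29559 + (-50 + 5700 - 6591)) = 12046/(29559 - 941) = 12046/28618 = 12046*(1/28618) = 6023/14309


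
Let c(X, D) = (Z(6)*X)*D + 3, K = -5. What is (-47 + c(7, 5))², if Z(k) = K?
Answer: 47961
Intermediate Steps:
Z(k) = -5
c(X, D) = 3 - 5*D*X (c(X, D) = (-5*X)*D + 3 = -5*D*X + 3 = 3 - 5*D*X)
(-47 + c(7, 5))² = (-47 + (3 - 5*5*7))² = (-47 + (3 - 175))² = (-47 - 172)² = (-219)² = 47961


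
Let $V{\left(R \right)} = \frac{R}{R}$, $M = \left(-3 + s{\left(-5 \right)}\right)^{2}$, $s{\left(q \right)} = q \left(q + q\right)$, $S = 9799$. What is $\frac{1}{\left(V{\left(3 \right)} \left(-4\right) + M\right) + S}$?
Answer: $\frac{1}{12004} \approx 8.3306 \cdot 10^{-5}$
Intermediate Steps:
$s{\left(q \right)} = 2 q^{2}$ ($s{\left(q \right)} = q 2 q = 2 q^{2}$)
$M = 2209$ ($M = \left(-3 + 2 \left(-5\right)^{2}\right)^{2} = \left(-3 + 2 \cdot 25\right)^{2} = \left(-3 + 50\right)^{2} = 47^{2} = 2209$)
$V{\left(R \right)} = 1$
$\frac{1}{\left(V{\left(3 \right)} \left(-4\right) + M\right) + S} = \frac{1}{\left(1 \left(-4\right) + 2209\right) + 9799} = \frac{1}{\left(-4 + 2209\right) + 9799} = \frac{1}{2205 + 9799} = \frac{1}{12004}$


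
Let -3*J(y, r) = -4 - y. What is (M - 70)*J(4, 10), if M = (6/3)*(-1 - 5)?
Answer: -656/3 ≈ -218.67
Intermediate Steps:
J(y, r) = 4/3 + y/3 (J(y, r) = -(-4 - y)/3 = 4/3 + y/3)
M = -12 (M = (6*(⅓))*(-6) = 2*(-6) = -12)
(M - 70)*J(4, 10) = (-12 - 70)*(4/3 + (⅓)*4) = -82*(4/3 + 4/3) = -82*8/3 = -656/3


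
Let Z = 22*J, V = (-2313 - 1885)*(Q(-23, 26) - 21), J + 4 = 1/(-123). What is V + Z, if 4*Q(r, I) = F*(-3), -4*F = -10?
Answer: 47203007/492 ≈ 95941.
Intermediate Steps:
F = 5/2 (F = -¼*(-10) = 5/2 ≈ 2.5000)
J = -493/123 (J = -4 + 1/(-123) = -4 - 1/123 = -493/123 ≈ -4.0081)
Q(r, I) = -15/8 (Q(r, I) = ((5/2)*(-3))/4 = (¼)*(-15/2) = -15/8)
V = 384117/4 (V = (-2313 - 1885)*(-15/8 - 21) = -4198*(-183/8) = 384117/4 ≈ 96029.)
Z = -10846/123 (Z = 22*(-493/123) = -10846/123 ≈ -88.179)
V + Z = 384117/4 - 10846/123 = 47203007/492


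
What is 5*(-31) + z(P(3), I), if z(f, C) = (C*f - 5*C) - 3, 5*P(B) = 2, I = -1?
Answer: -767/5 ≈ -153.40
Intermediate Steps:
P(B) = ⅖ (P(B) = (⅕)*2 = ⅖)
z(f, C) = -3 - 5*C + C*f (z(f, C) = (-5*C + C*f) - 3 = -3 - 5*C + C*f)
5*(-31) + z(P(3), I) = 5*(-31) + (-3 - 5*(-1) - 1*⅖) = -155 + (-3 + 5 - ⅖) = -155 + 8/5 = -767/5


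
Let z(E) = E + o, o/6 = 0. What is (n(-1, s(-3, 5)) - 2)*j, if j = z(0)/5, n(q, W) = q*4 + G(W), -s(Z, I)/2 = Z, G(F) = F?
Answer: 0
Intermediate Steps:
o = 0 (o = 6*0 = 0)
s(Z, I) = -2*Z
z(E) = E (z(E) = E + 0 = E)
n(q, W) = W + 4*q (n(q, W) = q*4 + W = 4*q + W = W + 4*q)
j = 0 (j = 0/5 = 0*(⅕) = 0)
(n(-1, s(-3, 5)) - 2)*j = ((-2*(-3) + 4*(-1)) - 2)*0 = ((6 - 4) - 2)*0 = (2 - 2)*0 = 0*0 = 0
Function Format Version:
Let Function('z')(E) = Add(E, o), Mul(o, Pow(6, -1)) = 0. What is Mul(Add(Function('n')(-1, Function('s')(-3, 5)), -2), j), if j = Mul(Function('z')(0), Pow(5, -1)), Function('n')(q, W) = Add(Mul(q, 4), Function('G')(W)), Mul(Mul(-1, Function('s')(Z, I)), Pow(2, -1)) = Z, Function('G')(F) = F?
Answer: 0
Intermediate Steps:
o = 0 (o = Mul(6, 0) = 0)
Function('s')(Z, I) = Mul(-2, Z)
Function('z')(E) = E (Function('z')(E) = Add(E, 0) = E)
Function('n')(q, W) = Add(W, Mul(4, q)) (Function('n')(q, W) = Add(Mul(q, 4), W) = Add(Mul(4, q), W) = Add(W, Mul(4, q)))
j = 0 (j = Mul(0, Pow(5, -1)) = Mul(0, Rational(1, 5)) = 0)
Mul(Add(Function('n')(-1, Function('s')(-3, 5)), -2), j) = Mul(Add(Add(Mul(-2, -3), Mul(4, -1)), -2), 0) = Mul(Add(Add(6, -4), -2), 0) = Mul(Add(2, -2), 0) = Mul(0, 0) = 0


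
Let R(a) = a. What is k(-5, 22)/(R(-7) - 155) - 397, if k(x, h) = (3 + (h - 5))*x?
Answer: -32107/81 ≈ -396.38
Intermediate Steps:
k(x, h) = x*(-2 + h) (k(x, h) = (3 + (-5 + h))*x = (-2 + h)*x = x*(-2 + h))
k(-5, 22)/(R(-7) - 155) - 397 = (-5*(-2 + 22))/(-7 - 155) - 397 = -5*20/(-162) - 397 = -100*(-1/162) - 397 = 50/81 - 397 = -32107/81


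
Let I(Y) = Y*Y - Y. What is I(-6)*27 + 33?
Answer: 1167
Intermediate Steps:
I(Y) = Y² - Y
I(-6)*27 + 33 = -6*(-1 - 6)*27 + 33 = -6*(-7)*27 + 33 = 42*27 + 33 = 1134 + 33 = 1167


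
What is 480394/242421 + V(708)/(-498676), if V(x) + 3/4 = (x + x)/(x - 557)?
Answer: 144693555583945/73017278895984 ≈ 1.9816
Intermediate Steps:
V(x) = -3/4 + 2*x/(-557 + x) (V(x) = -3/4 + (x + x)/(x - 557) = -3/4 + (2*x)/(-557 + x) = -3/4 + 2*x/(-557 + x))
480394/242421 + V(708)/(-498676) = 480394/242421 + ((1671 + 5*708)/(4*(-557 + 708)))/(-498676) = 480394*(1/242421) + ((1/4)*(1671 + 3540)/151)*(-1/498676) = 480394/242421 + ((1/4)*(1/151)*5211)*(-1/498676) = 480394/242421 + (5211/604)*(-1/498676) = 480394/242421 - 5211/301200304 = 144693555583945/73017278895984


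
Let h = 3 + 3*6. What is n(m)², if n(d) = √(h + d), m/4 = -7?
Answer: -7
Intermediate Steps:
m = -28 (m = 4*(-7) = -28)
h = 21 (h = 3 + 18 = 21)
n(d) = √(21 + d)
n(m)² = (√(21 - 28))² = (√(-7))² = (I*√7)² = -7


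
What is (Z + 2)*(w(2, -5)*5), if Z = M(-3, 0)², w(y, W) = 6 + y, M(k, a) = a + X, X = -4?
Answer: 720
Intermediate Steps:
M(k, a) = -4 + a (M(k, a) = a - 4 = -4 + a)
Z = 16 (Z = (-4 + 0)² = (-4)² = 16)
(Z + 2)*(w(2, -5)*5) = (16 + 2)*((6 + 2)*5) = 18*(8*5) = 18*40 = 720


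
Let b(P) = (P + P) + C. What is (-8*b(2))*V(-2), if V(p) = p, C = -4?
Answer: 0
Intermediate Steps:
b(P) = -4 + 2*P (b(P) = (P + P) - 4 = 2*P - 4 = -4 + 2*P)
(-8*b(2))*V(-2) = -8*(-4 + 2*2)*(-2) = -8*(-4 + 4)*(-2) = -8*0*(-2) = 0*(-2) = 0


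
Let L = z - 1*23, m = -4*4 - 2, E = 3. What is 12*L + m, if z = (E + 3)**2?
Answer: 138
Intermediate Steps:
z = 36 (z = (3 + 3)**2 = 6**2 = 36)
m = -18 (m = -16 - 2 = -18)
L = 13 (L = 36 - 1*23 = 36 - 23 = 13)
12*L + m = 12*13 - 18 = 156 - 18 = 138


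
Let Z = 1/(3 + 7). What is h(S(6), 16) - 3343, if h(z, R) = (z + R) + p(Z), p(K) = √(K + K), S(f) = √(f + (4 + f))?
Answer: -3323 + √5/5 ≈ -3322.6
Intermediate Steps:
S(f) = √(4 + 2*f)
Z = ⅒ (Z = 1/10 = ⅒ ≈ 0.10000)
p(K) = √2*√K (p(K) = √(2*K) = √2*√K)
h(z, R) = R + z + √5/5 (h(z, R) = (z + R) + √2*√(⅒) = (R + z) + √2*(√10/10) = (R + z) + √5/5 = R + z + √5/5)
h(S(6), 16) - 3343 = (16 + √(4 + 2*6) + √5/5) - 3343 = (16 + √(4 + 12) + √5/5) - 3343 = (16 + √16 + √5/5) - 3343 = (16 + 4 + √5/5) - 3343 = (20 + √5/5) - 3343 = -3323 + √5/5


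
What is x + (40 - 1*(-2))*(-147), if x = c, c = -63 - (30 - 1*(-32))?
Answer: -6299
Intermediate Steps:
c = -125 (c = -63 - (30 + 32) = -63 - 1*62 = -63 - 62 = -125)
x = -125
x + (40 - 1*(-2))*(-147) = -125 + (40 - 1*(-2))*(-147) = -125 + (40 + 2)*(-147) = -125 + 42*(-147) = -125 - 6174 = -6299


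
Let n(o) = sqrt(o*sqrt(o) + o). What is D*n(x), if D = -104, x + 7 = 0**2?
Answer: -104*sqrt(-7 - 7*I*sqrt(7)) ≈ -263.09 + 380.7*I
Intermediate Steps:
x = -7 (x = -7 + 0**2 = -7 + 0 = -7)
n(o) = sqrt(o + o**(3/2)) (n(o) = sqrt(o**(3/2) + o) = sqrt(o + o**(3/2)))
D*n(x) = -104*sqrt(-7 + (-7)**(3/2)) = -104*sqrt(-7 - 7*I*sqrt(7))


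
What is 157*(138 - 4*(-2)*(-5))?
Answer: 15386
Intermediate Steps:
157*(138 - 4*(-2)*(-5)) = 157*(138 + 8*(-5)) = 157*(138 - 40) = 157*98 = 15386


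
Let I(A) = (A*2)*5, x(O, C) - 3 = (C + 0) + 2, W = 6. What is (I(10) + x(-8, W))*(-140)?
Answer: -15540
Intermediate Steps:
x(O, C) = 5 + C (x(O, C) = 3 + ((C + 0) + 2) = 3 + (C + 2) = 3 + (2 + C) = 5 + C)
I(A) = 10*A (I(A) = (2*A)*5 = 10*A)
(I(10) + x(-8, W))*(-140) = (10*10 + (5 + 6))*(-140) = (100 + 11)*(-140) = 111*(-140) = -15540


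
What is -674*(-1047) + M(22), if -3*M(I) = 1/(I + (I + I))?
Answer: 139724243/198 ≈ 7.0568e+5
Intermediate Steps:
M(I) = -1/(9*I) (M(I) = -1/(3*(I + (I + I))) = -1/(3*(I + 2*I)) = -1/(3*I)/3 = -1/(9*I))
-674*(-1047) + M(22) = -674*(-1047) - ⅑/22 = 705678 - ⅑*1/22 = 705678 - 1/198 = 139724243/198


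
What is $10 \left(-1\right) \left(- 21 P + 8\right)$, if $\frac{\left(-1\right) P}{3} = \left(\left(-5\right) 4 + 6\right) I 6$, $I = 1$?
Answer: $52840$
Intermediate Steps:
$P = 252$ ($P = - 3 \left(\left(-5\right) 4 + 6\right) 1 \cdot 6 = - 3 \left(-20 + 6\right) 1 \cdot 6 = - 3 \left(-14\right) 1 \cdot 6 = - 3 \left(\left(-14\right) 6\right) = \left(-3\right) \left(-84\right) = 252$)
$10 \left(-1\right) \left(- 21 P + 8\right) = 10 \left(-1\right) \left(\left(-21\right) 252 + 8\right) = - 10 \left(-5292 + 8\right) = \left(-10\right) \left(-5284\right) = 52840$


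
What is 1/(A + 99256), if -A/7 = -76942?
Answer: 1/637850 ≈ 1.5678e-6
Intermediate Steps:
A = 538594 (A = -7*(-76942) = 538594)
1/(A + 99256) = 1/(538594 + 99256) = 1/637850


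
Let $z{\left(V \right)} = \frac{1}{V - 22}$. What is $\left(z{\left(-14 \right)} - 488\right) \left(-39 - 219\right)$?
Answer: $\frac{755467}{6} \approx 1.2591 \cdot 10^{5}$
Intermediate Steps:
$z{\left(V \right)} = \frac{1}{-22 + V}$
$\left(z{\left(-14 \right)} - 488\right) \left(-39 - 219\right) = \left(\frac{1}{-22 - 14} - 488\right) \left(-39 - 219\right) = \left(\frac{1}{-36} - 488\right) \left(-258\right) = \left(- \frac{1}{36} - 488\right) \left(-258\right) = \left(- \frac{17569}{36}\right) \left(-258\right) = \frac{755467}{6}$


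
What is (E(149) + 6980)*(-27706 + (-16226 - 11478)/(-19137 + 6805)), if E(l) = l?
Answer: -608892680688/3083 ≈ -1.9750e+8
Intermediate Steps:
(E(149) + 6980)*(-27706 + (-16226 - 11478)/(-19137 + 6805)) = (149 + 6980)*(-27706 + (-16226 - 11478)/(-19137 + 6805)) = 7129*(-27706 - 27704/(-12332)) = 7129*(-27706 - 27704*(-1/12332)) = 7129*(-27706 + 6926/3083) = 7129*(-85410672/3083) = -608892680688/3083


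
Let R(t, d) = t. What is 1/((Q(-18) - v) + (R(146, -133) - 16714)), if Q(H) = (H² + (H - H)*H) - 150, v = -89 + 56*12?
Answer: -1/16977 ≈ -5.8903e-5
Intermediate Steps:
v = 583 (v = -89 + 672 = 583)
Q(H) = -150 + H² (Q(H) = (H² + 0*H) - 150 = (H² + 0) - 150 = H² - 150 = -150 + H²)
1/((Q(-18) - v) + (R(146, -133) - 16714)) = 1/(((-150 + (-18)²) - 1*583) + (146 - 16714)) = 1/(((-150 + 324) - 583) - 16568) = 1/((174 - 583) - 16568) = 1/(-409 - 16568) = 1/(-16977) = -1/16977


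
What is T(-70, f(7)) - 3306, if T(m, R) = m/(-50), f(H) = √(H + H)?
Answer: -16523/5 ≈ -3304.6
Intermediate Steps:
f(H) = √2*√H (f(H) = √(2*H) = √2*√H)
T(m, R) = -m/50 (T(m, R) = m*(-1/50) = -m/50)
T(-70, f(7)) - 3306 = -1/50*(-70) - 3306 = 7/5 - 3306 = -16523/5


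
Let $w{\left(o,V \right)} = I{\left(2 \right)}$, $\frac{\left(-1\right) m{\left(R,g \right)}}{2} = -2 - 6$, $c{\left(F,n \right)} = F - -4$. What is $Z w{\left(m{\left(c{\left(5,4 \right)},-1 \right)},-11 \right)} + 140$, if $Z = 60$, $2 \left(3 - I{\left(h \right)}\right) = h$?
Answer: $260$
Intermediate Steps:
$I{\left(h \right)} = 3 - \frac{h}{2}$
$c{\left(F,n \right)} = 4 + F$ ($c{\left(F,n \right)} = F + 4 = 4 + F$)
$m{\left(R,g \right)} = 16$ ($m{\left(R,g \right)} = - 2 \left(-2 - 6\right) = \left(-2\right) \left(-8\right) = 16$)
$w{\left(o,V \right)} = 2$ ($w{\left(o,V \right)} = 3 - 1 = 2$)
$Z w{\left(m{\left(c{\left(5,4 \right)},-1 \right)},-11 \right)} + 140 = 60 \cdot 2 + 140 = 120 + 140 = 260$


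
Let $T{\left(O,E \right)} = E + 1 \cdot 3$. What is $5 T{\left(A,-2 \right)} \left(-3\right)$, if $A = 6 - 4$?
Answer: $-15$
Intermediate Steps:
$A = 2$ ($A = 6 - 4 = 2$)
$T{\left(O,E \right)} = 3 + E$ ($T{\left(O,E \right)} = E + 3 = 3 + E$)
$5 T{\left(A,-2 \right)} \left(-3\right) = 5 \left(3 - 2\right) \left(-3\right) = 5 \cdot 1 \left(-3\right) = 5 \left(-3\right) = -15$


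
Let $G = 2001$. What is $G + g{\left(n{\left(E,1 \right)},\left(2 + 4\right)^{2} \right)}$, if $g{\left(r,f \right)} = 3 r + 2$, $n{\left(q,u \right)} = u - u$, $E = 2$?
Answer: $2003$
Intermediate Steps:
$n{\left(q,u \right)} = 0$
$g{\left(r,f \right)} = 2 + 3 r$
$G + g{\left(n{\left(E,1 \right)},\left(2 + 4\right)^{2} \right)} = 2001 + \left(2 + 3 \cdot 0\right) = 2001 + \left(2 + 0\right) = 2001 + 2 = 2003$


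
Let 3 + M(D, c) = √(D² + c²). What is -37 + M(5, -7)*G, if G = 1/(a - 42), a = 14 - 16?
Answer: -1625/44 - √74/44 ≈ -37.127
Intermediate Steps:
a = -2
G = -1/44 (G = 1/(-2 - 42) = 1/(-44) = -1/44 ≈ -0.022727)
M(D, c) = -3 + √(D² + c²)
-37 + M(5, -7)*G = -37 + (-3 + √(5² + (-7)²))*(-1/44) = -37 + (-3 + √(25 + 49))*(-1/44) = -37 + (-3 + √74)*(-1/44) = -37 + (3/44 - √74/44) = -1625/44 - √74/44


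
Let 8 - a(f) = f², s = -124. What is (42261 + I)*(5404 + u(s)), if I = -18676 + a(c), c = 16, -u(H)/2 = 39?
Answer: 124292862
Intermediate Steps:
u(H) = -78 (u(H) = -2*39 = -78)
a(f) = 8 - f²
I = -18924 (I = -18676 + (8 - 1*16²) = -18676 + (8 - 1*256) = -18676 + (8 - 256) = -18676 - 248 = -18924)
(42261 + I)*(5404 + u(s)) = (42261 - 18924)*(5404 - 78) = 23337*5326 = 124292862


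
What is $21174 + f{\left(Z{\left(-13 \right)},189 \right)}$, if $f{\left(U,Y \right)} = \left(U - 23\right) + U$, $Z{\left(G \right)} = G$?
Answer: $21125$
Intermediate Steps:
$f{\left(U,Y \right)} = -23 + 2 U$ ($f{\left(U,Y \right)} = \left(-23 + U\right) + U = -23 + 2 U$)
$21174 + f{\left(Z{\left(-13 \right)},189 \right)} = 21174 + \left(-23 + 2 \left(-13\right)\right) = 21174 - 49 = 21125$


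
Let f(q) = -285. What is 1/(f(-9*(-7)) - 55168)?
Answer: -1/55453 ≈ -1.8033e-5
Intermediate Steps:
1/(f(-9*(-7)) - 55168) = 1/(-285 - 55168) = 1/(-55453) = -1/55453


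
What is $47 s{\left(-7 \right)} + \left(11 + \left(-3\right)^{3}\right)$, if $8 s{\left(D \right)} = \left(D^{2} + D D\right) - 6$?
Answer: $\frac{1049}{2} \approx 524.5$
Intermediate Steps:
$s{\left(D \right)} = - \frac{3}{4} + \frac{D^{2}}{4}$ ($s{\left(D \right)} = \frac{\left(D^{2} + D D\right) - 6}{8} = \frac{\left(D^{2} + D^{2}\right) - 6}{8} = \frac{2 D^{2} - 6}{8} = \frac{-6 + 2 D^{2}}{8} = - \frac{3}{4} + \frac{D^{2}}{4}$)
$47 s{\left(-7 \right)} + \left(11 + \left(-3\right)^{3}\right) = 47 \left(- \frac{3}{4} + \frac{\left(-7\right)^{2}}{4}\right) + \left(11 + \left(-3\right)^{3}\right) = 47 \left(- \frac{3}{4} + \frac{1}{4} \cdot 49\right) + \left(11 - 27\right) = 47 \left(- \frac{3}{4} + \frac{49}{4}\right) - 16 = 47 \cdot \frac{23}{2} - 16 = \frac{1081}{2} - 16 = \frac{1049}{2}$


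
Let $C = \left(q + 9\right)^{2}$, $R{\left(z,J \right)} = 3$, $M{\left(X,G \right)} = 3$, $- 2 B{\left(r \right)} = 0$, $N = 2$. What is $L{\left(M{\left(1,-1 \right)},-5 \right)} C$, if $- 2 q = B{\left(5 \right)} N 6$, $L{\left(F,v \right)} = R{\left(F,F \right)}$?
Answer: $243$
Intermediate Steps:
$B{\left(r \right)} = 0$ ($B{\left(r \right)} = \left(- \frac{1}{2}\right) 0 = 0$)
$L{\left(F,v \right)} = 3$
$q = 0$ ($q = - \frac{0 \cdot 2 \cdot 6}{2} = - \frac{0 \cdot 6}{2} = \left(- \frac{1}{2}\right) 0 = 0$)
$C = 81$ ($C = \left(0 + 9\right)^{2} = 9^{2} = 81$)
$L{\left(M{\left(1,-1 \right)},-5 \right)} C = 3 \cdot 81 = 243$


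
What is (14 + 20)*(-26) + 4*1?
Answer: -880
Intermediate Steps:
(14 + 20)*(-26) + 4*1 = 34*(-26) + 4 = -884 + 4 = -880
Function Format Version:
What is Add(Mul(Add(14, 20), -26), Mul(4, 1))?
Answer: -880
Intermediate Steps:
Add(Mul(Add(14, 20), -26), Mul(4, 1)) = Add(Mul(34, -26), 4) = Add(-884, 4) = -880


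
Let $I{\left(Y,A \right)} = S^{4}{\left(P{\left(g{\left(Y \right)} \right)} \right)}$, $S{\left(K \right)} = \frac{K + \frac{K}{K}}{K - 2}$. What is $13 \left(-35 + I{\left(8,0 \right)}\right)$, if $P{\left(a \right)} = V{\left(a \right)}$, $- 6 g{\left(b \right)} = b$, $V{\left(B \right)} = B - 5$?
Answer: $- \frac{176882407}{390625} \approx -452.82$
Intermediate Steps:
$V{\left(B \right)} = -5 + B$
$g{\left(b \right)} = - \frac{b}{6}$
$P{\left(a \right)} = -5 + a$
$S{\left(K \right)} = \frac{1 + K}{-2 + K}$ ($S{\left(K \right)} = \frac{K + 1}{-2 + K} = \frac{1 + K}{-2 + K}$)
$I{\left(Y,A \right)} = \frac{\left(-4 - \frac{Y}{6}\right)^{4}}{\left(-7 - \frac{Y}{6}\right)^{4}}$ ($I{\left(Y,A \right)} = \left(\frac{1 - \left(5 + \frac{Y}{6}\right)}{-2 - \left(5 + \frac{Y}{6}\right)}\right)^{4} = \left(\frac{-4 - \frac{Y}{6}}{-7 - \frac{Y}{6}}\right)^{4} = \frac{\left(-4 - \frac{Y}{6}\right)^{4}}{\left(-7 - \frac{Y}{6}\right)^{4}}$)
$13 \left(-35 + I{\left(8,0 \right)}\right) = 13 \left(-35 + \frac{\left(24 + 8\right)^{4}}{\left(42 + 8\right)^{4}}\right) = 13 \left(-35 + \frac{32^{4}}{6250000}\right) = 13 \left(-35 + 1048576 \cdot \frac{1}{6250000}\right) = 13 \left(-35 + \frac{65536}{390625}\right) = 13 \left(- \frac{13606339}{390625}\right) = - \frac{176882407}{390625}$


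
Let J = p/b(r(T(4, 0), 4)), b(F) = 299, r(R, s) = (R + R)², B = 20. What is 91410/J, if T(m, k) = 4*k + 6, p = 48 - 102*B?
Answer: -4555265/332 ≈ -13721.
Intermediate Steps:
p = -1992 (p = 48 - 102*20 = 48 - 2040 = -1992)
T(m, k) = 6 + 4*k
r(R, s) = 4*R² (r(R, s) = (2*R)² = 4*R²)
J = -1992/299 ≈ -6.6622
91410/J = 91410/(-1992/299) = 91410*(-299/1992) = -4555265/332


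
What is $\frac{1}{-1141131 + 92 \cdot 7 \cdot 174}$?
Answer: $- \frac{1}{1029075} \approx -9.7175 \cdot 10^{-7}$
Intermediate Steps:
$\frac{1}{-1141131 + 92 \cdot 7 \cdot 174} = \frac{1}{-1141131 + 644 \cdot 174} = \frac{1}{-1141131 + 112056} = \frac{1}{-1029075} = - \frac{1}{1029075}$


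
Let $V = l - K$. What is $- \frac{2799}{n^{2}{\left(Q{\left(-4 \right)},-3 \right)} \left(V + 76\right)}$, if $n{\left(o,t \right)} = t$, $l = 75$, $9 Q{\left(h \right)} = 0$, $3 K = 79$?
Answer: $- \frac{933}{374} \approx -2.4947$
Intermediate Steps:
$K = \frac{79}{3}$ ($K = \frac{1}{3} \cdot 79 = \frac{79}{3} \approx 26.333$)
$Q{\left(h \right)} = 0$ ($Q{\left(h \right)} = \frac{1}{9} \cdot 0 = 0$)
$V = \frac{146}{3}$ ($V = 75 - \frac{79}{3} = \frac{146}{3} \approx 48.667$)
$- \frac{2799}{n^{2}{\left(Q{\left(-4 \right)},-3 \right)} \left(V + 76\right)} = - \frac{2799}{\left(-3\right)^{2} \left(\frac{146}{3} + 76\right)} = - \frac{2799}{9 \cdot \frac{374}{3}} = - \frac{2799}{1122} = \left(-2799\right) \frac{1}{1122} = - \frac{933}{374}$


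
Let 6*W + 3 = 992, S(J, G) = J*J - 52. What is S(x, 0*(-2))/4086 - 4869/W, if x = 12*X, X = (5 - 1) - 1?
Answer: -59069044/2020527 ≈ -29.234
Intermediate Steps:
X = 3 (X = 4 - 1 = 3)
x = 36 (x = 12*3 = 36)
S(J, G) = -52 + J² (S(J, G) = J² - 52 = -52 + J²)
W = 989/6 (W = -½ + (⅙)*992 = -½ + 496/3 = 989/6 ≈ 164.83)
S(x, 0*(-2))/4086 - 4869/W = (-52 + 36²)/4086 - 4869/989/6 = (-52 + 1296)*(1/4086) - 4869*6/989 = 1244*(1/4086) - 29214/989 = 622/2043 - 29214/989 = -59069044/2020527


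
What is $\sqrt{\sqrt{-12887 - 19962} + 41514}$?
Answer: $\sqrt{41514 + i \sqrt{32849}} \approx 203.75 + 0.4448 i$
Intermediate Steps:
$\sqrt{\sqrt{-12887 - 19962} + 41514} = \sqrt{\sqrt{-32849} + 41514} = \sqrt{i \sqrt{32849} + 41514} = \sqrt{41514 + i \sqrt{32849}}$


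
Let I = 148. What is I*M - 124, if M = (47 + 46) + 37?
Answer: 19116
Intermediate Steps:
M = 130 (M = 93 + 37 = 130)
I*M - 124 = 148*130 - 124 = 19240 - 124 = 19116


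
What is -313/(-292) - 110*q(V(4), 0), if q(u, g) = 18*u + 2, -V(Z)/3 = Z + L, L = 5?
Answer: 15546393/292 ≈ 53241.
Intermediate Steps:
V(Z) = -15 - 3*Z (V(Z) = -3*(Z + 5) = -3*(5 + Z) = -15 - 3*Z)
q(u, g) = 2 + 18*u
-313/(-292) - 110*q(V(4), 0) = -313/(-292) - 110*(2 + 18*(-15 - 3*4)) = -313*(-1/292) - 110*(2 + 18*(-15 - 12)) = 313/292 - 110*(2 + 18*(-27)) = 313/292 - 110*(2 - 486) = 313/292 - 110*(-484) = 313/292 + 53240 = 15546393/292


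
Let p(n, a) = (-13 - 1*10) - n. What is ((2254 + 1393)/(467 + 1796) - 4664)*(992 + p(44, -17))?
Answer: -9759661125/2263 ≈ -4.3127e+6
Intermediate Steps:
p(n, a) = -23 - n (p(n, a) = (-13 - 10) - n = -23 - n)
((2254 + 1393)/(467 + 1796) - 4664)*(992 + p(44, -17)) = ((2254 + 1393)/(467 + 1796) - 4664)*(992 + (-23 - 1*44)) = (3647/2263 - 4664)*(992 + (-23 - 44)) = (3647*(1/2263) - 4664)*(992 - 67) = (3647/2263 - 4664)*925 = -10550985/2263*925 = -9759661125/2263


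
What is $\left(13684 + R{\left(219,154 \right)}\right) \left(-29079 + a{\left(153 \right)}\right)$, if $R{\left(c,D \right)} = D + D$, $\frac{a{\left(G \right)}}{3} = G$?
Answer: $-400451040$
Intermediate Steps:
$a{\left(G \right)} = 3 G$
$R{\left(c,D \right)} = 2 D$
$\left(13684 + R{\left(219,154 \right)}\right) \left(-29079 + a{\left(153 \right)}\right) = \left(13684 + 2 \cdot 154\right) \left(-29079 + 3 \cdot 153\right) = \left(13684 + 308\right) \left(-29079 + 459\right) = 13992 \left(-28620\right) = -400451040$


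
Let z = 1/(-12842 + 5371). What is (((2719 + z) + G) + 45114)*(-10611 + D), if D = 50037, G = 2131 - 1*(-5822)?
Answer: 16431858084330/7471 ≈ 2.1994e+9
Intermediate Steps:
G = 7953 (G = 2131 + 5822 = 7953)
z = -1/7471 (z = 1/(-7471) = -1/7471 ≈ -0.00013385)
(((2719 + z) + G) + 45114)*(-10611 + D) = (((2719 - 1/7471) + 7953) + 45114)*(-10611 + 50037) = ((20313648/7471 + 7953) + 45114)*39426 = (79730511/7471 + 45114)*39426 = (416777205/7471)*39426 = 16431858084330/7471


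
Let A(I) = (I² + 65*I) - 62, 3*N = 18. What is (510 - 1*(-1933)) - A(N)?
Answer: 2079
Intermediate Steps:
N = 6 (N = (⅓)*18 = 6)
A(I) = -62 + I² + 65*I
(510 - 1*(-1933)) - A(N) = (510 - 1*(-1933)) - (-62 + 6² + 65*6) = (510 + 1933) - (-62 + 36 + 390) = 2443 - 1*364 = 2443 - 364 = 2079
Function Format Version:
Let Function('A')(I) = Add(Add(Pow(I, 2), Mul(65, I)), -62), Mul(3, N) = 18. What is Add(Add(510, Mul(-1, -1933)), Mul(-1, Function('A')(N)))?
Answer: 2079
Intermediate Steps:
N = 6 (N = Mul(Rational(1, 3), 18) = 6)
Function('A')(I) = Add(-62, Pow(I, 2), Mul(65, I))
Add(Add(510, Mul(-1, -1933)), Mul(-1, Function('A')(N))) = Add(Add(510, Mul(-1, -1933)), Mul(-1, Add(-62, Pow(6, 2), Mul(65, 6)))) = Add(Add(510, 1933), Mul(-1, Add(-62, 36, 390))) = Add(2443, Mul(-1, 364)) = Add(2443, -364) = 2079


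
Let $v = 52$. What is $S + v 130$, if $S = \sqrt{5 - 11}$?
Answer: $6760 + i \sqrt{6} \approx 6760.0 + 2.4495 i$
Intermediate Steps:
$S = i \sqrt{6}$ ($S = \sqrt{-6} = i \sqrt{6} \approx 2.4495 i$)
$S + v 130 = i \sqrt{6} + 52 \cdot 130 = i \sqrt{6} + 6760 = 6760 + i \sqrt{6}$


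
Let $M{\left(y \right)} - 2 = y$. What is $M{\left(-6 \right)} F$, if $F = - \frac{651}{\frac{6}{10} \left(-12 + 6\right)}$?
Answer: $- \frac{2170}{3} \approx -723.33$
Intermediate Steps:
$M{\left(y \right)} = 2 + y$
$F = \frac{1085}{6}$ ($F = - \frac{651}{6 \cdot \frac{1}{10} \left(-6\right)} = - \frac{651}{\frac{3}{5} \left(-6\right)} = - \frac{651}{- \frac{18}{5}} = \left(-651\right) \left(- \frac{5}{18}\right) = \frac{1085}{6} \approx 180.83$)
$M{\left(-6 \right)} F = \left(2 - 6\right) \frac{1085}{6} = \left(-4\right) \frac{1085}{6} = - \frac{2170}{3}$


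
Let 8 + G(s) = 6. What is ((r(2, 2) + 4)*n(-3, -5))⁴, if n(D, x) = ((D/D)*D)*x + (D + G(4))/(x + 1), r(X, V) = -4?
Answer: 0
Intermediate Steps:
G(s) = -2 (G(s) = -8 + 6 = -2)
n(D, x) = D*x + (-2 + D)/(1 + x) (n(D, x) = ((D/D)*D)*x + (D - 2)/(x + 1) = (1*D)*x + (-2 + D)/(1 + x) = D*x + (-2 + D)/(1 + x))
((r(2, 2) + 4)*n(-3, -5))⁴ = ((-4 + 4)*((-2 - 3 - 3*(-5) - 3*(-5)²)/(1 - 5)))⁴ = (0*((-2 - 3 + 15 - 3*25)/(-4)))⁴ = (0*(-(-2 - 3 + 15 - 75)/4))⁴ = (0*(-¼*(-65)))⁴ = (0*(65/4))⁴ = 0⁴ = 0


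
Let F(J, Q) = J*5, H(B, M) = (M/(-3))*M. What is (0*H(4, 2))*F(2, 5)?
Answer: 0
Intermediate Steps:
H(B, M) = -M²/3 (H(B, M) = (M*(-⅓))*M = (-M/3)*M = -M²/3)
F(J, Q) = 5*J
(0*H(4, 2))*F(2, 5) = (0*(-⅓*2²))*(5*2) = (0*(-⅓*4))*10 = (0*(-4/3))*10 = 0*10 = 0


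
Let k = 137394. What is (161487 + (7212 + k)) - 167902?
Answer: 138191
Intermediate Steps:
(161487 + (7212 + k)) - 167902 = (161487 + (7212 + 137394)) - 167902 = (161487 + 144606) - 167902 = 306093 - 167902 = 138191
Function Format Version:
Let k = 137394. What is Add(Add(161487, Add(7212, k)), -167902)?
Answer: 138191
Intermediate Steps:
Add(Add(161487, Add(7212, k)), -167902) = Add(Add(161487, Add(7212, 137394)), -167902) = Add(Add(161487, 144606), -167902) = Add(306093, -167902) = 138191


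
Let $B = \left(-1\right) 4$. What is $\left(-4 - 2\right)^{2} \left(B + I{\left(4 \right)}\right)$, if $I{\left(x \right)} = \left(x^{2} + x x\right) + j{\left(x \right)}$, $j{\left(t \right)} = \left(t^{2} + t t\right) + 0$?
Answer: $2160$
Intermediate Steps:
$j{\left(t \right)} = 2 t^{2}$ ($j{\left(t \right)} = \left(t^{2} + t^{2}\right) + 0 = 2 t^{2} + 0 = 2 t^{2}$)
$I{\left(x \right)} = 4 x^{2}$ ($I{\left(x \right)} = \left(x^{2} + x x\right) + 2 x^{2} = \left(x^{2} + x^{2}\right) + 2 x^{2} = 2 x^{2} + 2 x^{2} = 4 x^{2}$)
$B = -4$
$\left(-4 - 2\right)^{2} \left(B + I{\left(4 \right)}\right) = \left(-4 - 2\right)^{2} \left(-4 + 4 \cdot 4^{2}\right) = \left(-6\right)^{2} \left(-4 + 4 \cdot 16\right) = 36 \left(-4 + 64\right) = 36 \cdot 60 = 2160$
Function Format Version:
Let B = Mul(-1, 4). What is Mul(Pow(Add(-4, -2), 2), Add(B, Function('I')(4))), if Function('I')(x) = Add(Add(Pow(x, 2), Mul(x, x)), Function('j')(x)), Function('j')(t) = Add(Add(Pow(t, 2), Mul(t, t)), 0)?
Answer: 2160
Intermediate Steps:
Function('j')(t) = Mul(2, Pow(t, 2)) (Function('j')(t) = Add(Add(Pow(t, 2), Pow(t, 2)), 0) = Add(Mul(2, Pow(t, 2)), 0) = Mul(2, Pow(t, 2)))
Function('I')(x) = Mul(4, Pow(x, 2)) (Function('I')(x) = Add(Add(Pow(x, 2), Mul(x, x)), Mul(2, Pow(x, 2))) = Add(Add(Pow(x, 2), Pow(x, 2)), Mul(2, Pow(x, 2))) = Add(Mul(2, Pow(x, 2)), Mul(2, Pow(x, 2))) = Mul(4, Pow(x, 2)))
B = -4
Mul(Pow(Add(-4, -2), 2), Add(B, Function('I')(4))) = Mul(Pow(Add(-4, -2), 2), Add(-4, Mul(4, Pow(4, 2)))) = Mul(Pow(-6, 2), Add(-4, Mul(4, 16))) = Mul(36, Add(-4, 64)) = Mul(36, 60) = 2160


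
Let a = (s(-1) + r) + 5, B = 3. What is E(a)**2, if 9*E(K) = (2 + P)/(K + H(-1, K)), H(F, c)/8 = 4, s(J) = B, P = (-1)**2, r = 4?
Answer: 1/17424 ≈ 5.7392e-5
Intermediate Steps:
P = 1
s(J) = 3
H(F, c) = 32 (H(F, c) = 8*4 = 32)
a = 12 (a = (3 + 4) + 5 = 7 + 5 = 12)
E(K) = 1/(3*(32 + K)) (E(K) = ((2 + 1)/(K + 32))/9 = (3/(32 + K))/9 = 1/(3*(32 + K)))
E(a)**2 = (1/(3*(32 + 12)))**2 = ((1/3)/44)**2 = ((1/3)*(1/44))**2 = (1/132)**2 = 1/17424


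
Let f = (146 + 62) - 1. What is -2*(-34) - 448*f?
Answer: -92668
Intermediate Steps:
f = 207 (f = 208 - 1 = 207)
-2*(-34) - 448*f = -2*(-34) - 448*207 = 68 - 92736 = -92668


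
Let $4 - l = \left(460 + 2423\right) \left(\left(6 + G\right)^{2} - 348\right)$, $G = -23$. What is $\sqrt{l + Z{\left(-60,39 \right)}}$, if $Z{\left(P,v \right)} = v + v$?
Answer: $\sqrt{170179} \approx 412.53$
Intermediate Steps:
$Z{\left(P,v \right)} = 2 v$
$l = 170101$ ($l = 4 - \left(460 + 2423\right) \left(\left(6 - 23\right)^{2} - 348\right) = 4 - 2883 \left(\left(-17\right)^{2} - 348\right) = 4 - 2883 \left(289 - 348\right) = 4 - 2883 \left(-59\right) = 4 - -170097 = 4 + 170097 = 170101$)
$\sqrt{l + Z{\left(-60,39 \right)}} = \sqrt{170101 + 2 \cdot 39} = \sqrt{170101 + 78} = \sqrt{170179}$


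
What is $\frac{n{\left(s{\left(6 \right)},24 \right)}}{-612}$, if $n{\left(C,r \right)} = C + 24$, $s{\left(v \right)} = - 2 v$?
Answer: $- \frac{1}{51} \approx -0.019608$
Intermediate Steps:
$n{\left(C,r \right)} = 24 + C$
$\frac{n{\left(s{\left(6 \right)},24 \right)}}{-612} = \frac{24 - 12}{-612} = \left(24 - 12\right) \left(- \frac{1}{612}\right) = 12 \left(- \frac{1}{612}\right) = - \frac{1}{51}$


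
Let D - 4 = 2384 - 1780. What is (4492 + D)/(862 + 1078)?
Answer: 255/97 ≈ 2.6289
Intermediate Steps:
D = 608 (D = 4 + (2384 - 1780) = 4 + 604 = 608)
(4492 + D)/(862 + 1078) = (4492 + 608)/(862 + 1078) = 5100/1940 = 5100*(1/1940) = 255/97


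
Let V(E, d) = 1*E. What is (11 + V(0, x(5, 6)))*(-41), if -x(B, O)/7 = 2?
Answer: -451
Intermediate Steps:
x(B, O) = -14 (x(B, O) = -7*2 = -14)
V(E, d) = E
(11 + V(0, x(5, 6)))*(-41) = (11 + 0)*(-41) = 11*(-41) = -451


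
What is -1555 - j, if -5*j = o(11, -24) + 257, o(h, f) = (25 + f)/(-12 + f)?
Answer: -270649/180 ≈ -1503.6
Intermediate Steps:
o(h, f) = (25 + f)/(-12 + f)
j = -9251/180 (j = -((25 - 24)/(-12 - 24) + 257)/5 = -(1/(-36) + 257)/5 = -(-1/36*1 + 257)/5 = -(-1/36 + 257)/5 = -⅕*9251/36 = -9251/180 ≈ -51.394)
-1555 - j = -1555 - 1*(-9251/180) = -1555 + 9251/180 = -270649/180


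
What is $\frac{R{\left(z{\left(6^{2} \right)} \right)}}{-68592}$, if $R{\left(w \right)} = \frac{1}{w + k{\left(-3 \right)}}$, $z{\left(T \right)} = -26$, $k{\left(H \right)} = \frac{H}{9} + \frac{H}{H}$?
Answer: $\frac{1}{1737664} \approx 5.7549 \cdot 10^{-7}$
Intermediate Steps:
$k{\left(H \right)} = 1 + \frac{H}{9}$ ($k{\left(H \right)} = H \frac{1}{9} + 1 = \frac{H}{9} + 1 = 1 + \frac{H}{9}$)
$R{\left(w \right)} = \frac{1}{\frac{2}{3} + w}$ ($R{\left(w \right)} = \frac{1}{w + \left(1 + \frac{1}{9} \left(-3\right)\right)} = \frac{1}{w + \left(1 - \frac{1}{3}\right)} = \frac{1}{w + \frac{2}{3}} = \frac{1}{\frac{2}{3} + w}$)
$\frac{R{\left(z{\left(6^{2} \right)} \right)}}{-68592} = \frac{3 \frac{1}{2 + 3 \left(-26\right)}}{-68592} = \frac{3}{2 - 78} \left(- \frac{1}{68592}\right) = \frac{3}{-76} \left(- \frac{1}{68592}\right) = 3 \left(- \frac{1}{76}\right) \left(- \frac{1}{68592}\right) = \left(- \frac{3}{76}\right) \left(- \frac{1}{68592}\right) = \frac{1}{1737664}$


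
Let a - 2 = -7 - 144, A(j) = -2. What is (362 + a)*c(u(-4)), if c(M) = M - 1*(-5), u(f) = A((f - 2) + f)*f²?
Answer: -5751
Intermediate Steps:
a = -149 (a = 2 + (-7 - 144) = 2 - 151 = -149)
u(f) = -2*f²
c(M) = 5 + M (c(M) = M + 5 = 5 + M)
(362 + a)*c(u(-4)) = (362 - 149)*(5 - 2*(-4)²) = 213*(5 - 2*16) = 213*(5 - 32) = 213*(-27) = -5751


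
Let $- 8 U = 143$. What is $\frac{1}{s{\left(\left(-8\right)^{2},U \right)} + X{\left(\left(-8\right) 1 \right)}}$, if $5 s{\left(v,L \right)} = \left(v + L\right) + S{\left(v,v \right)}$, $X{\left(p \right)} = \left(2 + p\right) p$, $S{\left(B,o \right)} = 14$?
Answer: $\frac{40}{2401} \approx 0.01666$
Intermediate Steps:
$U = - \frac{143}{8}$ ($U = \left(- \frac{1}{8}\right) 143 = - \frac{143}{8} \approx -17.875$)
$X{\left(p \right)} = p \left(2 + p\right)$
$s{\left(v,L \right)} = \frac{14}{5} + \frac{L}{5} + \frac{v}{5}$ ($s{\left(v,L \right)} = \frac{\left(v + L\right) + 14}{5} = \frac{\left(L + v\right) + 14}{5} = \frac{14 + L + v}{5} = \frac{14}{5} + \frac{L}{5} + \frac{v}{5}$)
$\frac{1}{s{\left(\left(-8\right)^{2},U \right)} + X{\left(\left(-8\right) 1 \right)}} = \frac{1}{\left(\frac{14}{5} + \frac{1}{5} \left(- \frac{143}{8}\right) + \frac{\left(-8\right)^{2}}{5}\right) + \left(-8\right) 1 \left(2 - 8\right)} = \frac{1}{\left(\frac{14}{5} - \frac{143}{40} + \frac{1}{5} \cdot 64\right) - 8 \left(2 - 8\right)} = \frac{1}{\left(\frac{14}{5} - \frac{143}{40} + \frac{64}{5}\right) - -48} = \frac{1}{\frac{481}{40} + 48} = \frac{1}{\frac{2401}{40}} = \frac{40}{2401}$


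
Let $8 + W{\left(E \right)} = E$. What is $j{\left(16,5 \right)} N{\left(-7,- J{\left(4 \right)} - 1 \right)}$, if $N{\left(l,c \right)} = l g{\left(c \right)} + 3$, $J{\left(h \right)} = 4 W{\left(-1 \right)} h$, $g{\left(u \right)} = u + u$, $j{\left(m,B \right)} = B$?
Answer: $-9995$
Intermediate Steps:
$g{\left(u \right)} = 2 u$
$W{\left(E \right)} = -8 + E$
$J{\left(h \right)} = - 36 h$ ($J{\left(h \right)} = 4 \left(-8 - 1\right) h = 4 \left(-9\right) h = - 36 h$)
$N{\left(l,c \right)} = 3 + 2 c l$ ($N{\left(l,c \right)} = l 2 c + 3 = 2 c l + 3 = 3 + 2 c l$)
$j{\left(16,5 \right)} N{\left(-7,- J{\left(4 \right)} - 1 \right)} = 5 \left(3 + 2 \left(- \left(-36\right) 4 - 1\right) \left(-7\right)\right) = 5 \left(3 + 2 \left(\left(-1\right) \left(-144\right) - 1\right) \left(-7\right)\right) = 5 \left(3 + 2 \left(144 - 1\right) \left(-7\right)\right) = 5 \left(3 + 2 \cdot 143 \left(-7\right)\right) = 5 \left(3 - 2002\right) = 5 \left(-1999\right) = -9995$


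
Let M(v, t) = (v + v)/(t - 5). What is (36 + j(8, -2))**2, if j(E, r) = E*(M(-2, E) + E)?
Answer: 71824/9 ≈ 7980.4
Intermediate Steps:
M(v, t) = 2*v/(-5 + t) (M(v, t) = (2*v)/(-5 + t) = 2*v/(-5 + t))
j(E, r) = E*(E - 4/(-5 + E)) (j(E, r) = E*(2*(-2)/(-5 + E) + E) = E*(-4/(-5 + E) + E) = E*(E - 4/(-5 + E)))
(36 + j(8, -2))**2 = (36 + 8*(-4 + 8*(-5 + 8))/(-5 + 8))**2 = (36 + 8*(-4 + 8*3)/3)**2 = (36 + 8*(1/3)*(-4 + 24))**2 = (36 + 8*(1/3)*20)**2 = (36 + 160/3)**2 = (268/3)**2 = 71824/9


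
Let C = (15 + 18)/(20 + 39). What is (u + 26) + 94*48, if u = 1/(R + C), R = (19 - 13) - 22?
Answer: 4134059/911 ≈ 4537.9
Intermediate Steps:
C = 33/59 ≈ 0.55932
R = -16 (R = 6 - 22 = -16)
u = -59/911 (u = 1/(-16 + 33/59) = 1/(-911/59) = -59/911 ≈ -0.064764)
(u + 26) + 94*48 = (-59/911 + 26) + 94*48 = 23627/911 + 4512 = 4134059/911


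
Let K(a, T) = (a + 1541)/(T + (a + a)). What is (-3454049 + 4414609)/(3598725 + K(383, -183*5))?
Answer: 143123440/536208101 ≈ 0.26692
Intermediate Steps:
K(a, T) = (1541 + a)/(T + 2*a)
(-3454049 + 4414609)/(3598725 + K(383, -183*5)) = (-3454049 + 4414609)/(3598725 + (1541 + 383)/(-183*5 + 2*383)) = 960560/(3598725 + 1924/(-915 + 766)) = 960560/(3598725 + 1924/(-149)) = 960560/(3598725 - 1/149*1924) = 960560/(3598725 - 1924/149) = 960560/(536208101/149) = 960560*(149/536208101) = 143123440/536208101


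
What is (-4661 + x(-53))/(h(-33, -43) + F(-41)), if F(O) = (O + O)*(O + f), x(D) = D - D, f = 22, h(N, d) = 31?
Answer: -4661/1589 ≈ -2.9333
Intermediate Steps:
x(D) = 0
F(O) = 2*O*(22 + O) (F(O) = (O + O)*(O + 22) = (2*O)*(22 + O) = 2*O*(22 + O))
(-4661 + x(-53))/(h(-33, -43) + F(-41)) = (-4661 + 0)/(31 + 2*(-41)*(22 - 41)) = -4661/(31 + 2*(-41)*(-19)) = -4661/(31 + 1558) = -4661/1589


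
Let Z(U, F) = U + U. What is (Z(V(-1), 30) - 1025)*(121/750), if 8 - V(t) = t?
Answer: -121847/750 ≈ -162.46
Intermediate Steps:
V(t) = 8 - t
Z(U, F) = 2*U
(Z(V(-1), 30) - 1025)*(121/750) = (2*(8 - 1*(-1)) - 1025)*(121/750) = (2*(8 + 1) - 1025)*(121*(1/750)) = (2*9 - 1025)*(121/750) = (18 - 1025)*(121/750) = -1007*121/750 = -121847/750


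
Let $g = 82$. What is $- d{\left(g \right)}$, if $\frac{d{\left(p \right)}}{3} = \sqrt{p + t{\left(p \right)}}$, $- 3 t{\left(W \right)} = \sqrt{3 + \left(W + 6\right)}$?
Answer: $- \sqrt{738 - 3 \sqrt{91}} \approx -26.634$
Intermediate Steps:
$t{\left(W \right)} = - \frac{\sqrt{9 + W}}{3}$ ($t{\left(W \right)} = - \frac{\sqrt{3 + \left(W + 6\right)}}{3} = - \frac{\sqrt{3 + \left(6 + W\right)}}{3} = - \frac{\sqrt{9 + W}}{3}$)
$d{\left(p \right)} = 3 \sqrt{p - \frac{\sqrt{9 + p}}{3}}$
$- d{\left(g \right)} = - \sqrt{- 3 \sqrt{9 + 82} + 9 \cdot 82} = - \sqrt{- 3 \sqrt{91} + 738} = - \sqrt{738 - 3 \sqrt{91}}$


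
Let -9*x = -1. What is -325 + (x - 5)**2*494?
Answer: 930059/81 ≈ 11482.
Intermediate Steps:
x = 1/9 (x = -1/9*(-1) = 1/9 ≈ 0.11111)
-325 + (x - 5)**2*494 = -325 + (1/9 - 5)**2*494 = -325 + (-44/9)**2*494 = -325 + (1936/81)*494 = -325 + 956384/81 = 930059/81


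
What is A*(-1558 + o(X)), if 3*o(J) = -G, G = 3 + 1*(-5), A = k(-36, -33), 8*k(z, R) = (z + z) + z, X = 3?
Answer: 21024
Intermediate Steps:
k(z, R) = 3*z/8 (k(z, R) = ((z + z) + z)/8 = (2*z + z)/8 = (3*z)/8 = 3*z/8)
A = -27/2 (A = (3/8)*(-36) = -27/2 ≈ -13.500)
G = -2 (G = 3 - 5 = -2)
o(J) = ⅔ (o(J) = (-1*(-2))/3 = (⅓)*2 = ⅔)
A*(-1558 + o(X)) = -27*(-1558 + ⅔)/2 = -27/2*(-4672/3) = 21024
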